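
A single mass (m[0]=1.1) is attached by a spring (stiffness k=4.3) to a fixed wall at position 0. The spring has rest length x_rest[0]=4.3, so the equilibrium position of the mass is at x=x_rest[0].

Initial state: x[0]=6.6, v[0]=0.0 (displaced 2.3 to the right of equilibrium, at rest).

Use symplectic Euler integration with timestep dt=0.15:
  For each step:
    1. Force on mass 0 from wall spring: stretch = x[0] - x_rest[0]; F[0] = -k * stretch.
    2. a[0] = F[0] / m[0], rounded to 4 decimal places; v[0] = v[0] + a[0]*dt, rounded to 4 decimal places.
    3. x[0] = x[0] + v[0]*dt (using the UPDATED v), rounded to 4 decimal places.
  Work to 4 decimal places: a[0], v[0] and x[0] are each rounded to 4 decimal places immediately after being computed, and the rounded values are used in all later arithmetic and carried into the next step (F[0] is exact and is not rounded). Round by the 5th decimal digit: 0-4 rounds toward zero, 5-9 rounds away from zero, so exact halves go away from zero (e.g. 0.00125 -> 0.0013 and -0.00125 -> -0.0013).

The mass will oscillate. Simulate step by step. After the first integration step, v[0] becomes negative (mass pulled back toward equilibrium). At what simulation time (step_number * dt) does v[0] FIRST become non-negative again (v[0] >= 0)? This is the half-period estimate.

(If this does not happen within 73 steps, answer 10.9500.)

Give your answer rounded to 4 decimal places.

Step 0: x=[6.6000] v=[0.0000]
Step 1: x=[6.3977] v=[-1.3486]
Step 2: x=[6.0109] v=[-2.5786]
Step 3: x=[5.4736] v=[-3.5818]
Step 4: x=[4.8331] v=[-4.2700]
Step 5: x=[4.1457] v=[-4.5826]
Step 6: x=[3.4719] v=[-4.4921]
Step 7: x=[2.8709] v=[-4.0065]
Step 8: x=[2.3956] v=[-3.1685]
Step 9: x=[2.0878] v=[-2.0518]
Step 10: x=[1.9746] v=[-0.7546]
Step 11: x=[2.0659] v=[0.6089]
First v>=0 after going negative at step 11, time=1.6500

Answer: 1.6500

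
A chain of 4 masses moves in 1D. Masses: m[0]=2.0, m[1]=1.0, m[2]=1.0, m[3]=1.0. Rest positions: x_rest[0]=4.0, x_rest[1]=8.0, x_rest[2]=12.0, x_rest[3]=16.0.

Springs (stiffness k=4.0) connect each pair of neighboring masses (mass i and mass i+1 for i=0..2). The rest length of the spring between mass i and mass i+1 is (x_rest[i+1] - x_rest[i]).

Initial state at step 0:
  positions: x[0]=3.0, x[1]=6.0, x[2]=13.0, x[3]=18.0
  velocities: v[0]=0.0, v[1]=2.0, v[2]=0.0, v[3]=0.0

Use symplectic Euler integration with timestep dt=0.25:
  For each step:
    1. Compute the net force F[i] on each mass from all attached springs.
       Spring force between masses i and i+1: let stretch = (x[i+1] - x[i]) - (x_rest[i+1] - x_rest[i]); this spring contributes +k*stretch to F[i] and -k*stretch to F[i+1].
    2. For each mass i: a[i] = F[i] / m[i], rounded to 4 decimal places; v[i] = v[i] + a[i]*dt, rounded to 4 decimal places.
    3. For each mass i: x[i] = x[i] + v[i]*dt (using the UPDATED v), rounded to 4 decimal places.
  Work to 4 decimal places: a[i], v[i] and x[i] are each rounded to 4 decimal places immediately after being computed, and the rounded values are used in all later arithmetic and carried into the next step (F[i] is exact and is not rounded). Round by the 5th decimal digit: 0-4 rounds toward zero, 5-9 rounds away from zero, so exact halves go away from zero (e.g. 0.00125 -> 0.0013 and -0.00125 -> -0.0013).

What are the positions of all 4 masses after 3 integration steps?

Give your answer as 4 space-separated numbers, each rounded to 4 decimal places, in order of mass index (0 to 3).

Step 0: x=[3.0000 6.0000 13.0000 18.0000] v=[0.0000 2.0000 0.0000 0.0000]
Step 1: x=[2.8750 7.5000 12.5000 17.7500] v=[-0.5000 6.0000 -2.0000 -1.0000]
Step 2: x=[2.8281 9.0938 12.0625 17.1875] v=[-0.1875 6.3750 -1.7500 -2.2500]
Step 3: x=[3.0645 9.8633 12.1641 16.3438] v=[0.9454 3.0780 0.4063 -3.3750]

Answer: 3.0645 9.8633 12.1641 16.3438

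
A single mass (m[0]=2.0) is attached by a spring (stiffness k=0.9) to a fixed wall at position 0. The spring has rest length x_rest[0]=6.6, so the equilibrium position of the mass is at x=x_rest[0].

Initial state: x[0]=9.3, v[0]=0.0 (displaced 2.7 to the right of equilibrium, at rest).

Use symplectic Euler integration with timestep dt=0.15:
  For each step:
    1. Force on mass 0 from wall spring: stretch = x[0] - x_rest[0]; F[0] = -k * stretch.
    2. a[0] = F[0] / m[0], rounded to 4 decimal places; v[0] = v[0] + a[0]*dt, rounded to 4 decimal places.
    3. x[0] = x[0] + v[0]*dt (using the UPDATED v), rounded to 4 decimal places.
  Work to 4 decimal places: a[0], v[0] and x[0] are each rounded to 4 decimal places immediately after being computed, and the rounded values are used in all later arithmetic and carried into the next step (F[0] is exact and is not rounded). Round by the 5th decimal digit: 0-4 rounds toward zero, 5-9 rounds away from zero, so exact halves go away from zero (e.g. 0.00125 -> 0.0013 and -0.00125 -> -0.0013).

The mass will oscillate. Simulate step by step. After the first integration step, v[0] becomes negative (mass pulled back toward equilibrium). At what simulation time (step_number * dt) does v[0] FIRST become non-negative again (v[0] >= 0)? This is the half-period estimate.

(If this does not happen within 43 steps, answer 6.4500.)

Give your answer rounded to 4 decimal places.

Step 0: x=[9.3000] v=[0.0000]
Step 1: x=[9.2727] v=[-0.1823]
Step 2: x=[9.2183] v=[-0.3627]
Step 3: x=[9.1374] v=[-0.5394]
Step 4: x=[9.0308] v=[-0.7107]
Step 5: x=[8.8996] v=[-0.8748]
Step 6: x=[8.7451] v=[-1.0300]
Step 7: x=[8.5689] v=[-1.1748]
Step 8: x=[8.3727] v=[-1.3077]
Step 9: x=[8.1586] v=[-1.4274]
Step 10: x=[7.9287] v=[-1.5326]
Step 11: x=[7.6854] v=[-1.6223]
Step 12: x=[7.4311] v=[-1.6956]
Step 13: x=[7.1683] v=[-1.7517]
Step 14: x=[6.8998] v=[-1.7901]
Step 15: x=[6.6283] v=[-1.8103]
Step 16: x=[6.3565] v=[-1.8122]
Step 17: x=[6.0871] v=[-1.7958]
Step 18: x=[5.8229] v=[-1.7612]
Step 19: x=[5.5666] v=[-1.7087]
Step 20: x=[5.3208] v=[-1.6390]
Step 21: x=[5.0879] v=[-1.5527]
Step 22: x=[4.8703] v=[-1.4506]
Step 23: x=[4.6702] v=[-1.3338]
Step 24: x=[4.4897] v=[-1.2035]
Step 25: x=[4.3305] v=[-1.0611]
Step 26: x=[4.1943] v=[-0.9079]
Step 27: x=[4.0825] v=[-0.7455]
Step 28: x=[3.9962] v=[-0.5756]
Step 29: x=[3.9362] v=[-0.3998]
Step 30: x=[3.9032] v=[-0.2200]
Step 31: x=[3.8975] v=[-0.0380]
Step 32: x=[3.9192] v=[0.1444]
First v>=0 after going negative at step 32, time=4.8000

Answer: 4.8000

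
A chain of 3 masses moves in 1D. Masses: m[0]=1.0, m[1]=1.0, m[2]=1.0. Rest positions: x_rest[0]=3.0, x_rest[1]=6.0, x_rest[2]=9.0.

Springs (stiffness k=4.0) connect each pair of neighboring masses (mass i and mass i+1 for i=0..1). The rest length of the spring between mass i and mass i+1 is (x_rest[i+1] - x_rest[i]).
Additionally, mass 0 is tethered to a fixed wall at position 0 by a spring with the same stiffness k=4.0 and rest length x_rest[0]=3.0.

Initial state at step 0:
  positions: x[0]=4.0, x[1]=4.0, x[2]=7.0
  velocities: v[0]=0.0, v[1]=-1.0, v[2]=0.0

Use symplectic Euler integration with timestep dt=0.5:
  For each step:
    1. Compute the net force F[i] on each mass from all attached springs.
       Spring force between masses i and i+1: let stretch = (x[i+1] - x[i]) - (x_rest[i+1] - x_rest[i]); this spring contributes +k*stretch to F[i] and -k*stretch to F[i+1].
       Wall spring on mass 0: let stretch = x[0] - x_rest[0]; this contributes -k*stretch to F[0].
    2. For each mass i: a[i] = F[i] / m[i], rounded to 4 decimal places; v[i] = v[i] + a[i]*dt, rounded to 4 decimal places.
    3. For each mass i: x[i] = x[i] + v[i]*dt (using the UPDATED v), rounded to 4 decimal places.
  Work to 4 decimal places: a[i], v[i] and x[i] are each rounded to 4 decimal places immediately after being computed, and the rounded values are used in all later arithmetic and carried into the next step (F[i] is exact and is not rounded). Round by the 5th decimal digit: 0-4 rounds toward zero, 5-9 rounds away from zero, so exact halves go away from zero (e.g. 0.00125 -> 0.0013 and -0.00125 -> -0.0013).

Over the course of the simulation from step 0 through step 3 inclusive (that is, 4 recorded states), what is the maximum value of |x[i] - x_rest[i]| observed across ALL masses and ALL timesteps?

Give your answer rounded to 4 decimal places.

Answer: 3.0000

Derivation:
Step 0: x=[4.0000 4.0000 7.0000] v=[0.0000 -1.0000 0.0000]
Step 1: x=[0.0000 6.5000 7.0000] v=[-8.0000 5.0000 0.0000]
Step 2: x=[2.5000 3.0000 9.5000] v=[5.0000 -7.0000 5.0000]
Step 3: x=[3.0000 5.5000 8.5000] v=[1.0000 5.0000 -2.0000]
Max displacement = 3.0000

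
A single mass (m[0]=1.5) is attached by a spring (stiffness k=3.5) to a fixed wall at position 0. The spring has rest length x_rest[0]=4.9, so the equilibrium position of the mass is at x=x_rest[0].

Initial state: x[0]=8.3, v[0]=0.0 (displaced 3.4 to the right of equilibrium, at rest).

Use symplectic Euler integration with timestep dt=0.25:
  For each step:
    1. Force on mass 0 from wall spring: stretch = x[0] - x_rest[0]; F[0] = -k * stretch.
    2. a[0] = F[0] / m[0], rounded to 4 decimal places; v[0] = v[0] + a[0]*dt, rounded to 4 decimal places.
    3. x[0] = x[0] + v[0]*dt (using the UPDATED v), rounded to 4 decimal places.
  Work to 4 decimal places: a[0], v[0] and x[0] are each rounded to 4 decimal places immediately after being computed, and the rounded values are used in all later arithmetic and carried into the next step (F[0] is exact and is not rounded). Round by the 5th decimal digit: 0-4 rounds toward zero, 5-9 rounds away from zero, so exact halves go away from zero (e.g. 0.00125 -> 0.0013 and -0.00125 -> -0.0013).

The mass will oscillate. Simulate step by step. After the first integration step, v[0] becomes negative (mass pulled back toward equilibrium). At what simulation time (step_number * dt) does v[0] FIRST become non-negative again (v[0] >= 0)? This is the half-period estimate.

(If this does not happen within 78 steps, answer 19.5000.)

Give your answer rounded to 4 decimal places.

Answer: 2.2500

Derivation:
Step 0: x=[8.3000] v=[0.0000]
Step 1: x=[7.8042] v=[-1.9833]
Step 2: x=[6.8849] v=[-3.6774]
Step 3: x=[5.6761] v=[-4.8353]
Step 4: x=[4.3541] v=[-5.2880]
Step 5: x=[3.1117] v=[-4.9696]
Step 6: x=[2.1301] v=[-3.9264]
Step 7: x=[1.5525] v=[-2.3106]
Step 8: x=[1.4630] v=[-0.3579]
Step 9: x=[1.8748] v=[1.6470]
First v>=0 after going negative at step 9, time=2.2500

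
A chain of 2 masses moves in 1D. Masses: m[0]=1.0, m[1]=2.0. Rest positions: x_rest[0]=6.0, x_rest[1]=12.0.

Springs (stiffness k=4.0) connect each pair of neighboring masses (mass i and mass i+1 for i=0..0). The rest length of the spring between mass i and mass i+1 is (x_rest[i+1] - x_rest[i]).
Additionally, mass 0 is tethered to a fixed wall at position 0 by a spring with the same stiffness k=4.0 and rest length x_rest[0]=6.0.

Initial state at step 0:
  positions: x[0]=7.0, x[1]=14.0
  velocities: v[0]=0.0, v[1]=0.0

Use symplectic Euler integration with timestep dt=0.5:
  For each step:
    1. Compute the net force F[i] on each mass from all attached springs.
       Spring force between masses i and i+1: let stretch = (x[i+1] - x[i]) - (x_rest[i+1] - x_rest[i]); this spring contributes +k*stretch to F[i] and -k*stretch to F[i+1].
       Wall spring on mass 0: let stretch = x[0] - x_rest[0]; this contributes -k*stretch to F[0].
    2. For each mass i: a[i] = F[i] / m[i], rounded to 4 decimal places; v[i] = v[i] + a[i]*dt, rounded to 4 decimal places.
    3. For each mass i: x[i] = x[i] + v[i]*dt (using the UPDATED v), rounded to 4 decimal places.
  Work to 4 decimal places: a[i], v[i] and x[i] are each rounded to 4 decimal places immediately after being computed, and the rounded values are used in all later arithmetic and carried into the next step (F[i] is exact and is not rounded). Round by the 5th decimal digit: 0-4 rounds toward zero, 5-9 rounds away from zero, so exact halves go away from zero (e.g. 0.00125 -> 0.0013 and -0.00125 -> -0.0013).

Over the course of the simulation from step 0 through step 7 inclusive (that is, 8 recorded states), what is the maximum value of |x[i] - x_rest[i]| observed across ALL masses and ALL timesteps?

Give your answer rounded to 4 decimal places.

Step 0: x=[7.0000 14.0000] v=[0.0000 0.0000]
Step 1: x=[7.0000 13.5000] v=[0.0000 -1.0000]
Step 2: x=[6.5000 12.7500] v=[-1.0000 -1.5000]
Step 3: x=[5.7500 11.8750] v=[-1.5000 -1.7500]
Step 4: x=[5.3750 10.9375] v=[-0.7500 -1.8750]
Step 5: x=[5.1875 10.2188] v=[-0.3750 -1.4375]
Step 6: x=[4.8438 9.9844] v=[-0.6874 -0.4688]
Step 7: x=[4.7969 10.1797] v=[-0.0938 0.3906]
Max displacement = 2.0156

Answer: 2.0156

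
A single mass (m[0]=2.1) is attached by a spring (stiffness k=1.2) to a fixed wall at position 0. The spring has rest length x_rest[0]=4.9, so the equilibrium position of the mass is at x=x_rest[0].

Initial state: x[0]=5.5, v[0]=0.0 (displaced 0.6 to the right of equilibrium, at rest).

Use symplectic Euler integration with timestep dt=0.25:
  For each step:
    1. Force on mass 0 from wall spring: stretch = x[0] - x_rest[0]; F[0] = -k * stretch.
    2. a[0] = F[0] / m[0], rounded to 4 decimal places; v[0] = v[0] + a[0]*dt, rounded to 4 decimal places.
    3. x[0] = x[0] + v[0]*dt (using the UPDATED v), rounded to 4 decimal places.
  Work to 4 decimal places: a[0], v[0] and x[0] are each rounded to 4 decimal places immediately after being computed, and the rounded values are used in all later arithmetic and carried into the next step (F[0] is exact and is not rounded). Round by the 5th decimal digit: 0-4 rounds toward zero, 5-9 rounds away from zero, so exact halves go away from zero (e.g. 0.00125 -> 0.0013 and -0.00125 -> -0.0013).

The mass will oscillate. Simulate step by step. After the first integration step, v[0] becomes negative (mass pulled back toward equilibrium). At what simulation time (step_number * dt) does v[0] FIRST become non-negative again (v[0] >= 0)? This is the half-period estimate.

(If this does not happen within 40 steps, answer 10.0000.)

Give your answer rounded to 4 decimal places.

Answer: 4.2500

Derivation:
Step 0: x=[5.5000] v=[0.0000]
Step 1: x=[5.4786] v=[-0.0857]
Step 2: x=[5.4365] v=[-0.1684]
Step 3: x=[5.3752] v=[-0.2451]
Step 4: x=[5.2970] v=[-0.3130]
Step 5: x=[5.2046] v=[-0.3697]
Step 6: x=[5.1013] v=[-0.4132]
Step 7: x=[4.9908] v=[-0.4420]
Step 8: x=[4.8771] v=[-0.4550]
Step 9: x=[4.7642] v=[-0.4517]
Step 10: x=[4.6561] v=[-0.4323]
Step 11: x=[4.5567] v=[-0.3975]
Step 12: x=[4.4696] v=[-0.3485]
Step 13: x=[4.3979] v=[-0.2870]
Step 14: x=[4.3441] v=[-0.2153]
Step 15: x=[4.3101] v=[-0.1359]
Step 16: x=[4.2972] v=[-0.0516]
Step 17: x=[4.3058] v=[0.0345]
First v>=0 after going negative at step 17, time=4.2500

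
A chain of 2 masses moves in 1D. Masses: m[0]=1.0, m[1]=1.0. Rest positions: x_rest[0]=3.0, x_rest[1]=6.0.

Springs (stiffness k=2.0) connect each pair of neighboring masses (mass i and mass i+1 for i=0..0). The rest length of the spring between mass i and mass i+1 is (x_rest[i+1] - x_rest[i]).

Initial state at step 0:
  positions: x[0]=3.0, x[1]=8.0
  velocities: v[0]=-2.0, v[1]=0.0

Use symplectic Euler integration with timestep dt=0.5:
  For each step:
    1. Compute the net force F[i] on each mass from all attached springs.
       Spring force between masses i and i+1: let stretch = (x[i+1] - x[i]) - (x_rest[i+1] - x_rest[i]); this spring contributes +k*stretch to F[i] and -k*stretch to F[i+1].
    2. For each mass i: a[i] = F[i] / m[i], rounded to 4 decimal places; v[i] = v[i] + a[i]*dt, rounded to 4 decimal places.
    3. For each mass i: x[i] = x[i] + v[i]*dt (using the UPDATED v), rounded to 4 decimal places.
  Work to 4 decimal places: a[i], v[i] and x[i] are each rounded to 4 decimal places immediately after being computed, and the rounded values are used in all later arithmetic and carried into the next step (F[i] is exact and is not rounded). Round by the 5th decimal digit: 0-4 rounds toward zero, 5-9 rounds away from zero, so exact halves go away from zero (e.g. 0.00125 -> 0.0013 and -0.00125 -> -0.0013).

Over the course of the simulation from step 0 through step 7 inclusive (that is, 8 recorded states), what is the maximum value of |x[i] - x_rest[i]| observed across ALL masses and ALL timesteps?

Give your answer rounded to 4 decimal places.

Step 0: x=[3.0000 8.0000] v=[-2.0000 0.0000]
Step 1: x=[3.0000 7.0000] v=[0.0000 -2.0000]
Step 2: x=[3.5000 5.5000] v=[1.0000 -3.0000]
Step 3: x=[3.5000 4.5000] v=[0.0000 -2.0000]
Step 4: x=[2.5000 4.5000] v=[-2.0000 0.0000]
Step 5: x=[1.0000 5.0000] v=[-3.0000 1.0000]
Step 6: x=[0.0000 5.0000] v=[-2.0000 0.0000]
Step 7: x=[0.0000 4.0000] v=[0.0000 -2.0000]
Max displacement = 3.0000

Answer: 3.0000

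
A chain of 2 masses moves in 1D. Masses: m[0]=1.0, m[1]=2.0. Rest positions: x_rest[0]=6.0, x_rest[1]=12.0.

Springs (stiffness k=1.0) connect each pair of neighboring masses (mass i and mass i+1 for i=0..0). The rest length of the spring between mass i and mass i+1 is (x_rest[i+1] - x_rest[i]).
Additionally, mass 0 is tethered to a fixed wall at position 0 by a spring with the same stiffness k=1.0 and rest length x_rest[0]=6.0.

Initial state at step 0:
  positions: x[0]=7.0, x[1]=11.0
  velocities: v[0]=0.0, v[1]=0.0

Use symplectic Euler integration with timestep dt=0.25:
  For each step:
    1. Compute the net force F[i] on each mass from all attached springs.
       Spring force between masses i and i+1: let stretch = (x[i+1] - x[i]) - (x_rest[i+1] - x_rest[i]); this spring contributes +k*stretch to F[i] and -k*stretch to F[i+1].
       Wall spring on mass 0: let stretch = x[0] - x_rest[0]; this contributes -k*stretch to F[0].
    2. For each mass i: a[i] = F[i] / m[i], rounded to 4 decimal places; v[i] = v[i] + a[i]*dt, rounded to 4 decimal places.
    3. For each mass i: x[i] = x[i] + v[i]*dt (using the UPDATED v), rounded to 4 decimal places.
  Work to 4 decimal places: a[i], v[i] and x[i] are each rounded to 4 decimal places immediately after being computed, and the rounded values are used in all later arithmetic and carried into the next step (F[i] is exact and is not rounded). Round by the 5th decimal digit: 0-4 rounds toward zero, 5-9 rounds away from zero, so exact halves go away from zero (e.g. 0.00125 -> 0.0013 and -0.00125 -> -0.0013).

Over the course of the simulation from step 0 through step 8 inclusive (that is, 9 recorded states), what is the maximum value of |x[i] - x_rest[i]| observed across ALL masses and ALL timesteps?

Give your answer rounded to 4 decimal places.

Answer: 1.5584

Derivation:
Step 0: x=[7.0000 11.0000] v=[0.0000 0.0000]
Step 1: x=[6.8125 11.0625] v=[-0.7500 0.2500]
Step 2: x=[6.4649 11.1797] v=[-1.3906 0.4688]
Step 3: x=[6.0079 11.3371] v=[-1.8281 0.6295]
Step 4: x=[5.5085 11.5155] v=[-1.9978 0.7134]
Step 5: x=[5.0402 11.6936] v=[-1.8732 0.7125]
Step 6: x=[4.6727 11.8513] v=[-1.4699 0.6308]
Step 7: x=[4.4619 11.9722] v=[-0.8434 0.4835]
Step 8: x=[4.4416 12.0459] v=[-0.0813 0.2947]
Max displacement = 1.5584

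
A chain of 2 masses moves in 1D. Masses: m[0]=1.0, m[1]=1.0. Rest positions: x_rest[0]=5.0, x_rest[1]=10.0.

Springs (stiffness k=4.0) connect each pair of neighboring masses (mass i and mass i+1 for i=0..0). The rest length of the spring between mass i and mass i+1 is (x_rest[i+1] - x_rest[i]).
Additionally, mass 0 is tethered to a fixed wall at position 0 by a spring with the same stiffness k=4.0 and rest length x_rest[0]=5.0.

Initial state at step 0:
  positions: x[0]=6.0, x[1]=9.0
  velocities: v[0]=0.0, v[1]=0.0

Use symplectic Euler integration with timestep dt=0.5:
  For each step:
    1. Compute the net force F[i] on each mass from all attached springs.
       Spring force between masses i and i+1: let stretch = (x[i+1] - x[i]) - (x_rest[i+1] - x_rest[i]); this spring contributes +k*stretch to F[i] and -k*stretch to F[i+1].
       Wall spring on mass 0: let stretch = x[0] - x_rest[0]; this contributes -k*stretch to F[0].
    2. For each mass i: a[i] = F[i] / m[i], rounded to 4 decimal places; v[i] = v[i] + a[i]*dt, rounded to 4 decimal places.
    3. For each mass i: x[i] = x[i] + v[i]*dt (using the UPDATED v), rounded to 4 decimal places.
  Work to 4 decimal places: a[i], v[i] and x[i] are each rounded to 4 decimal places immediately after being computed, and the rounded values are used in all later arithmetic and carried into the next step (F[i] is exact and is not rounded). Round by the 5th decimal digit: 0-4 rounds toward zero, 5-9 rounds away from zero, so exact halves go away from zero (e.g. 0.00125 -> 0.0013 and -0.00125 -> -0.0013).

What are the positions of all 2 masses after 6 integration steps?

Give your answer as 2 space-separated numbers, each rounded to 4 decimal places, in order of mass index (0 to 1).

Step 0: x=[6.0000 9.0000] v=[0.0000 0.0000]
Step 1: x=[3.0000 11.0000] v=[-6.0000 4.0000]
Step 2: x=[5.0000 10.0000] v=[4.0000 -2.0000]
Step 3: x=[7.0000 9.0000] v=[4.0000 -2.0000]
Step 4: x=[4.0000 11.0000] v=[-6.0000 4.0000]
Step 5: x=[4.0000 11.0000] v=[0.0000 0.0000]
Step 6: x=[7.0000 9.0000] v=[6.0000 -4.0000]

Answer: 7.0000 9.0000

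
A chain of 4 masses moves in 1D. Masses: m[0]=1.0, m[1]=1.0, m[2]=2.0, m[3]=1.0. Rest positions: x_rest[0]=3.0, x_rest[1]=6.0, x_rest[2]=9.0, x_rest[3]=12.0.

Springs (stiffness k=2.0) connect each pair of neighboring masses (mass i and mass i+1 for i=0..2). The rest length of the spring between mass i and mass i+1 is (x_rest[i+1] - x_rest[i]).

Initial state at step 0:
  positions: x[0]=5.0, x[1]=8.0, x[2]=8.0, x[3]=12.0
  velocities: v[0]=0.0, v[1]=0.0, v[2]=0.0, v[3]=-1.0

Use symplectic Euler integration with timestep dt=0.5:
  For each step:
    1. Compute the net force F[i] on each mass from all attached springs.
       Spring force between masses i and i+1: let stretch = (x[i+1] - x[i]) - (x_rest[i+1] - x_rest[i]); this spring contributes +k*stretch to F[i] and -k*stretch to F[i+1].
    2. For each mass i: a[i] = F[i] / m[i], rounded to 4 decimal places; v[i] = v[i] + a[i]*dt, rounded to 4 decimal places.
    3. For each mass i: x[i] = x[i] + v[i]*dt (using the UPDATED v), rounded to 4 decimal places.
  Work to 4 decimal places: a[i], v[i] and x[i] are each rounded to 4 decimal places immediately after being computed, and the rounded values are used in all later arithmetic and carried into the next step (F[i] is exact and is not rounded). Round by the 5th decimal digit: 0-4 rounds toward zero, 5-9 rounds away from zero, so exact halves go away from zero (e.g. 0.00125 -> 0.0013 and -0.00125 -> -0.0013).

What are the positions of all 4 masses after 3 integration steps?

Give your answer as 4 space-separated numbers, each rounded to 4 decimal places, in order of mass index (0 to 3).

Step 0: x=[5.0000 8.0000 8.0000 12.0000] v=[0.0000 0.0000 0.0000 -1.0000]
Step 1: x=[5.0000 6.5000 9.0000 11.0000] v=[0.0000 -3.0000 2.0000 -2.0000]
Step 2: x=[4.2500 5.5000 9.8750 10.5000] v=[-1.5000 -2.0000 1.7500 -1.0000]
Step 3: x=[2.6250 6.0625 9.8125 11.1875] v=[-3.2500 1.1250 -0.1250 1.3750]

Answer: 2.6250 6.0625 9.8125 11.1875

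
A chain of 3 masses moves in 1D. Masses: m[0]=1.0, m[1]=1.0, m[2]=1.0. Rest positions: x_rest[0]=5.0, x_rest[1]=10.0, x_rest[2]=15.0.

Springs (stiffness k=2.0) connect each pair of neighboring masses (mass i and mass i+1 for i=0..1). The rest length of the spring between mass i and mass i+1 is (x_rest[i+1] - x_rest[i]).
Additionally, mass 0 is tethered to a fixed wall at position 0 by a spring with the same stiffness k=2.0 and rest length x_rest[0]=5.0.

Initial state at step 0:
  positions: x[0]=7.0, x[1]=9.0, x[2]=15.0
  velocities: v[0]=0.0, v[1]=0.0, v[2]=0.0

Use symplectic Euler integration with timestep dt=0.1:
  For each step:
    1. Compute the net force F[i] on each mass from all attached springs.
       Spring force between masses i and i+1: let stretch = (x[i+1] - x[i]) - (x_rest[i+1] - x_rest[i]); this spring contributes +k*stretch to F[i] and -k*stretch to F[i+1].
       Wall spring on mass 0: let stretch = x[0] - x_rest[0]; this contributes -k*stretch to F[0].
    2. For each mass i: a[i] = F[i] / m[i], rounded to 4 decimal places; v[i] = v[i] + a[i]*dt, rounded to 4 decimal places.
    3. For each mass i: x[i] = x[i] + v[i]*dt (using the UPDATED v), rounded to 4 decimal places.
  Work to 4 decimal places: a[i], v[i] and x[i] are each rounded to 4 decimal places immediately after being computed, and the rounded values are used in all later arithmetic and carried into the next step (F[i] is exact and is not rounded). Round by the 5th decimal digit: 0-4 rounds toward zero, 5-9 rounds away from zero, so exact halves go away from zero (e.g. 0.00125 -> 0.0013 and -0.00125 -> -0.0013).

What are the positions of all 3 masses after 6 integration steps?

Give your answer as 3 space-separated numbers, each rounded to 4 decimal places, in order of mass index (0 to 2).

Answer: 5.2647 10.3185 14.7078

Derivation:
Step 0: x=[7.0000 9.0000 15.0000] v=[0.0000 0.0000 0.0000]
Step 1: x=[6.9000 9.0800 14.9800] v=[-1.0000 0.8000 -0.2000]
Step 2: x=[6.7056 9.2344 14.9420] v=[-1.9440 1.5440 -0.3800]
Step 3: x=[6.4277 9.4524 14.8899] v=[-2.7794 2.1798 -0.5215]
Step 4: x=[6.0817 9.7186 14.8290] v=[-3.4600 2.6624 -0.6090]
Step 5: x=[5.6868 10.0143 14.7659] v=[-3.9490 2.9571 -0.6311]
Step 6: x=[5.2647 10.3185 14.7078] v=[-4.2209 3.0419 -0.5814]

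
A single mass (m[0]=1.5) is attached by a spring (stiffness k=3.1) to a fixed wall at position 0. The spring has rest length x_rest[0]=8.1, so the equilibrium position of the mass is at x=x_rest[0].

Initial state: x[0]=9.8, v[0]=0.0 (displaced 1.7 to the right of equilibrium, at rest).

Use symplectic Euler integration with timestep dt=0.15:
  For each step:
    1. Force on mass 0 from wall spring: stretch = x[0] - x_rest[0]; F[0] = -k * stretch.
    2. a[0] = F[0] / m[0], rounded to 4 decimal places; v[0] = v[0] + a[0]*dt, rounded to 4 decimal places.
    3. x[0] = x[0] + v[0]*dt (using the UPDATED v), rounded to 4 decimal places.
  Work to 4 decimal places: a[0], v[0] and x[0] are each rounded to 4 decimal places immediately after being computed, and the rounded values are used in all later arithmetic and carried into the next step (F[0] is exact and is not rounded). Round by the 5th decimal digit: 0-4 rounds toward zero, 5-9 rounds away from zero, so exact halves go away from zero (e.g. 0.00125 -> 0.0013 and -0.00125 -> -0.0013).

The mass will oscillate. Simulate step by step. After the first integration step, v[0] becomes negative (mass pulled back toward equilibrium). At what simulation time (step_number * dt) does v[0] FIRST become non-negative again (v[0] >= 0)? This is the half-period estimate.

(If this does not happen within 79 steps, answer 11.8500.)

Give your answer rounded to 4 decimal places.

Step 0: x=[9.8000] v=[0.0000]
Step 1: x=[9.7210] v=[-0.5270]
Step 2: x=[9.5666] v=[-1.0295]
Step 3: x=[9.3440] v=[-1.4842]
Step 4: x=[9.0635] v=[-1.8698]
Step 5: x=[8.7382] v=[-2.1685]
Step 6: x=[8.3833] v=[-2.3663]
Step 7: x=[8.0152] v=[-2.4541]
Step 8: x=[7.6510] v=[-2.4278]
Step 9: x=[7.3077] v=[-2.2886]
Step 10: x=[7.0013] v=[-2.0430]
Step 11: x=[6.7459] v=[-1.7024]
Step 12: x=[6.5535] v=[-1.2826]
Step 13: x=[6.4330] v=[-0.8032]
Step 14: x=[6.3900] v=[-0.2864]
Step 15: x=[6.4266] v=[0.2437]
First v>=0 after going negative at step 15, time=2.2500

Answer: 2.2500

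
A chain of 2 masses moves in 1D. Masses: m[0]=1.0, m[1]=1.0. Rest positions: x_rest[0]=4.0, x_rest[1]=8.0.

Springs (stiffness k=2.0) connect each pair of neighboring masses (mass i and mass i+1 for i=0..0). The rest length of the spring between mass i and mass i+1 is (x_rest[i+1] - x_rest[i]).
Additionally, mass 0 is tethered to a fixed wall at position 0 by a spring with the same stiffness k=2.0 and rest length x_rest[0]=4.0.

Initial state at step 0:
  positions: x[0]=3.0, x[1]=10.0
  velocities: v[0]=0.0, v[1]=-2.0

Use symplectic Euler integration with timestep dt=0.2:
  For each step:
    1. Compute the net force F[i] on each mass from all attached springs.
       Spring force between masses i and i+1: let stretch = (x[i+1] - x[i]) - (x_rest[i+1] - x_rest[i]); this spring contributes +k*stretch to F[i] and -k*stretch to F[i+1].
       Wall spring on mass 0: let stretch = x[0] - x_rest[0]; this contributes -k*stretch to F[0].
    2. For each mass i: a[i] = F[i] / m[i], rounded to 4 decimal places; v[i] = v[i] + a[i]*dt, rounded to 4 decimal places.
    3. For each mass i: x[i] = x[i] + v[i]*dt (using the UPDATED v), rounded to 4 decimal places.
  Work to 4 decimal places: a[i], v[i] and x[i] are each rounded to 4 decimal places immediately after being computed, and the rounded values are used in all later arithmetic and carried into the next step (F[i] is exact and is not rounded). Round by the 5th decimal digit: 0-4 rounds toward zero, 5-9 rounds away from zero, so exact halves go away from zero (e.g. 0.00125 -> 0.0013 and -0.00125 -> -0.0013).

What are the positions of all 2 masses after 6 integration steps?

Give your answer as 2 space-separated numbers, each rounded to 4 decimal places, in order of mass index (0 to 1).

Step 0: x=[3.0000 10.0000] v=[0.0000 -2.0000]
Step 1: x=[3.3200 9.3600] v=[1.6000 -3.2000]
Step 2: x=[3.8576 8.5568] v=[2.6880 -4.0160]
Step 3: x=[4.4625 7.6977] v=[3.0246 -4.2957]
Step 4: x=[4.9692 6.8997] v=[2.5337 -3.9898]
Step 5: x=[5.2328 6.2673] v=[1.3182 -3.1620]
Step 6: x=[5.1606 5.8721] v=[-0.3611 -1.9758]

Answer: 5.1606 5.8721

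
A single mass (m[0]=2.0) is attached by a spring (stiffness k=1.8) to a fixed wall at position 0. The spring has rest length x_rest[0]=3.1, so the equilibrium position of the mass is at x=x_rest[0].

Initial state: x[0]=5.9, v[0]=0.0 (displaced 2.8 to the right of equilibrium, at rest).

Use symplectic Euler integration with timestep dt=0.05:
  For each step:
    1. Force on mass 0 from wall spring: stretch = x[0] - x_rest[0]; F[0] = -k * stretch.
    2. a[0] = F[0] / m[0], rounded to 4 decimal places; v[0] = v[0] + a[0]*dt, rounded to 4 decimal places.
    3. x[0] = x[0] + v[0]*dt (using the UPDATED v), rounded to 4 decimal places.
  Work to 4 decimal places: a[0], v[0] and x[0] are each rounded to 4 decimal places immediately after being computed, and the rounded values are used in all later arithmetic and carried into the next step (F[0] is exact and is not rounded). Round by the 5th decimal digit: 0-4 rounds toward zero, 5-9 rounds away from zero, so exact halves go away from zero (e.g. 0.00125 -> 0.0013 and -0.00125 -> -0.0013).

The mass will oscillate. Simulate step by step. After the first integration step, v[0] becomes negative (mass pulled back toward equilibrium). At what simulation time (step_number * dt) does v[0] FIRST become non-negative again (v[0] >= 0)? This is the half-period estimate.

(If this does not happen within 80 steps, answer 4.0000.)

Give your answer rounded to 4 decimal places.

Step 0: x=[5.9000] v=[0.0000]
Step 1: x=[5.8937] v=[-0.1260]
Step 2: x=[5.8811] v=[-0.2517]
Step 3: x=[5.8623] v=[-0.3769]
Step 4: x=[5.8372] v=[-0.5012]
Step 5: x=[5.8060] v=[-0.6244]
Step 6: x=[5.7687] v=[-0.7462]
Step 7: x=[5.7254] v=[-0.8663]
Step 8: x=[5.6762] v=[-0.9844]
Step 9: x=[5.6212] v=[-1.1003]
Step 10: x=[5.5605] v=[-1.2138]
Step 11: x=[5.4943] v=[-1.3245]
Step 12: x=[5.4227] v=[-1.4322]
Step 13: x=[5.3459] v=[-1.5367]
Step 14: x=[5.2640] v=[-1.6378]
Step 15: x=[5.1772] v=[-1.7352]
Step 16: x=[5.0858] v=[-1.8287]
Step 17: x=[4.9899] v=[-1.9181]
Step 18: x=[4.8897] v=[-2.0031]
Step 19: x=[4.7855] v=[-2.0836]
Step 20: x=[4.6775] v=[-2.1595]
Step 21: x=[4.5660] v=[-2.2305]
Step 22: x=[4.4512] v=[-2.2965]
Step 23: x=[4.3333] v=[-2.3573]
Step 24: x=[4.2127] v=[-2.4128]
Step 25: x=[4.0896] v=[-2.4629]
Step 26: x=[3.9642] v=[-2.5074]
Step 27: x=[3.8369] v=[-2.5463]
Step 28: x=[3.7079] v=[-2.5795]
Step 29: x=[3.5776] v=[-2.6069]
Step 30: x=[3.4462] v=[-2.6284]
Step 31: x=[3.3140] v=[-2.6440]
Step 32: x=[3.1813] v=[-2.6536]
Step 33: x=[3.0484] v=[-2.6573]
Step 34: x=[2.9157] v=[-2.6550]
Step 35: x=[2.7834] v=[-2.6467]
Step 36: x=[2.6518] v=[-2.6325]
Step 37: x=[2.5212] v=[-2.6123]
Step 38: x=[2.3919] v=[-2.5863]
Step 39: x=[2.2642] v=[-2.5544]
Step 40: x=[2.1384] v=[-2.5168]
Step 41: x=[2.0147] v=[-2.4735]
Step 42: x=[1.8935] v=[-2.4247]
Step 43: x=[1.7750] v=[-2.3704]
Step 44: x=[1.6595] v=[-2.3108]
Step 45: x=[1.5472] v=[-2.2460]
Step 46: x=[1.4384] v=[-2.1761]
Step 47: x=[1.3333] v=[-2.1013]
Step 48: x=[1.2322] v=[-2.0218]
Step 49: x=[1.1353] v=[-1.9378]
Step 50: x=[1.0428] v=[-1.8494]
Step 51: x=[0.9550] v=[-1.7568]
Step 52: x=[0.8720] v=[-1.6603]
Step 53: x=[0.7940] v=[-1.5600]
Step 54: x=[0.7212] v=[-1.4562]
Step 55: x=[0.6537] v=[-1.3492]
Step 56: x=[0.5917] v=[-1.2391]
Step 57: x=[0.5354] v=[-1.1262]
Step 58: x=[0.4849] v=[-1.0108]
Step 59: x=[0.4402] v=[-0.8931]
Step 60: x=[0.4015] v=[-0.7734]
Step 61: x=[0.3689] v=[-0.6520]
Step 62: x=[0.3424] v=[-0.5291]
Step 63: x=[0.3222] v=[-0.4050]
Step 64: x=[0.3082] v=[-0.2800]
Step 65: x=[0.3005] v=[-0.1544]
Step 66: x=[0.2991] v=[-0.0284]
Step 67: x=[0.3040] v=[0.0976]
First v>=0 after going negative at step 67, time=3.3500

Answer: 3.3500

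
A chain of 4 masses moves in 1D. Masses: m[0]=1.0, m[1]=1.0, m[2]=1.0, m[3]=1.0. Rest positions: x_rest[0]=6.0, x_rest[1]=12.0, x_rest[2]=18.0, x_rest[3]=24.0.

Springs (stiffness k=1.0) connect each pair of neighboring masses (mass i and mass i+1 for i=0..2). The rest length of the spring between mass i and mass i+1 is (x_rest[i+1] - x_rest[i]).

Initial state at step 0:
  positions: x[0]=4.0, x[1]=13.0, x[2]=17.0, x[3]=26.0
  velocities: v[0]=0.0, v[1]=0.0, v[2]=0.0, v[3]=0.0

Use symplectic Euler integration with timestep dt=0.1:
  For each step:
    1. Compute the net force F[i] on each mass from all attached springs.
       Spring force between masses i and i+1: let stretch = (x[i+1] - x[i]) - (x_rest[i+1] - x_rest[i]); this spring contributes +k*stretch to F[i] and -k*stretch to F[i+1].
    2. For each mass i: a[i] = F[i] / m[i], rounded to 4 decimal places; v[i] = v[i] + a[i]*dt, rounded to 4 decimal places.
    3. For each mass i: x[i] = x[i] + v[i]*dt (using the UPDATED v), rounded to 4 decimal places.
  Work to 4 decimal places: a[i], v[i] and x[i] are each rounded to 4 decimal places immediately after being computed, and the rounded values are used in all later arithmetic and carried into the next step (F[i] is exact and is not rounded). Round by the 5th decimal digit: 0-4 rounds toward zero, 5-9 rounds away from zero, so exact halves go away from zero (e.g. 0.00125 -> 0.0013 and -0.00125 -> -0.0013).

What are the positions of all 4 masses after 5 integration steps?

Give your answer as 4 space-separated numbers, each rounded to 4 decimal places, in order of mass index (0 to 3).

Answer: 4.4227 12.3112 17.6888 25.5773

Derivation:
Step 0: x=[4.0000 13.0000 17.0000 26.0000] v=[0.0000 0.0000 0.0000 0.0000]
Step 1: x=[4.0300 12.9500 17.0500 25.9700] v=[0.3000 -0.5000 0.5000 -0.3000]
Step 2: x=[4.0892 12.8518 17.1482 25.9108] v=[0.5920 -0.9820 0.9820 -0.5920]
Step 3: x=[4.1760 12.7089 17.2911 25.8240] v=[0.8683 -1.4286 1.4286 -0.8683]
Step 4: x=[4.2882 12.5265 17.4735 25.7118] v=[1.1216 -1.8237 1.8237 -1.1216]
Step 5: x=[4.4227 12.3112 17.6888 25.5773] v=[1.3454 -2.1528 2.1528 -1.3454]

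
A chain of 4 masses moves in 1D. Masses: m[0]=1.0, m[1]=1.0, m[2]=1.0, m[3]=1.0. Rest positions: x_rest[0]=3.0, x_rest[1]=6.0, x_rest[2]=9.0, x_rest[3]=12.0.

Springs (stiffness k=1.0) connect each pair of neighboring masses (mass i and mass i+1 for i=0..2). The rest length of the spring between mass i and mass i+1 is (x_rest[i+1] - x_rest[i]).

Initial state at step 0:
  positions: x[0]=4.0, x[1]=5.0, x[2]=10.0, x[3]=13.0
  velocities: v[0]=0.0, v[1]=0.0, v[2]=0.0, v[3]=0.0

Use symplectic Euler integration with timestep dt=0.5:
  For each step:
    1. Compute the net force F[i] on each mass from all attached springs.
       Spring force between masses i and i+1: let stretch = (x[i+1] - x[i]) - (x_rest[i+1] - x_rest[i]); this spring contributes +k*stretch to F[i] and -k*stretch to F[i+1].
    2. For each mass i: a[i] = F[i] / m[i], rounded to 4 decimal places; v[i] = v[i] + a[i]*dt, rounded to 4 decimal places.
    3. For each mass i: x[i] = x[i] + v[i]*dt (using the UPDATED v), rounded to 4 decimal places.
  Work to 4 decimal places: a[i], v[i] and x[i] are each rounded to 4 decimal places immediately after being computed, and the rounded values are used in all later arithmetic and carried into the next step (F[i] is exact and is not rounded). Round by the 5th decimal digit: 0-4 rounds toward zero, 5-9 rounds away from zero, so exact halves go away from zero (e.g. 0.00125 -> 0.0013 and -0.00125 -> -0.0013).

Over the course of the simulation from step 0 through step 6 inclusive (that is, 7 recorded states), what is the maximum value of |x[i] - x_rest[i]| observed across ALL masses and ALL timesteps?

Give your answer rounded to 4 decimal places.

Answer: 1.8438

Derivation:
Step 0: x=[4.0000 5.0000 10.0000 13.0000] v=[0.0000 0.0000 0.0000 0.0000]
Step 1: x=[3.5000 6.0000 9.5000 13.0000] v=[-1.0000 2.0000 -1.0000 0.0000]
Step 2: x=[2.8750 7.2500 9.0000 12.8750] v=[-1.2500 2.5000 -1.0000 -0.2500]
Step 3: x=[2.5938 7.8438 9.0313 12.5313] v=[-0.5625 1.1875 0.0625 -0.6875]
Step 4: x=[2.8751 7.4219 9.6407 12.0626] v=[0.5625 -0.8438 1.2188 -0.9375]
Step 5: x=[3.5431 6.4180 10.3009 11.7384] v=[1.3359 -2.0078 1.3204 -0.6485]
Step 6: x=[4.1798 5.6661 10.3498 11.8048] v=[1.2734 -1.5038 0.0977 0.1328]
Max displacement = 1.8438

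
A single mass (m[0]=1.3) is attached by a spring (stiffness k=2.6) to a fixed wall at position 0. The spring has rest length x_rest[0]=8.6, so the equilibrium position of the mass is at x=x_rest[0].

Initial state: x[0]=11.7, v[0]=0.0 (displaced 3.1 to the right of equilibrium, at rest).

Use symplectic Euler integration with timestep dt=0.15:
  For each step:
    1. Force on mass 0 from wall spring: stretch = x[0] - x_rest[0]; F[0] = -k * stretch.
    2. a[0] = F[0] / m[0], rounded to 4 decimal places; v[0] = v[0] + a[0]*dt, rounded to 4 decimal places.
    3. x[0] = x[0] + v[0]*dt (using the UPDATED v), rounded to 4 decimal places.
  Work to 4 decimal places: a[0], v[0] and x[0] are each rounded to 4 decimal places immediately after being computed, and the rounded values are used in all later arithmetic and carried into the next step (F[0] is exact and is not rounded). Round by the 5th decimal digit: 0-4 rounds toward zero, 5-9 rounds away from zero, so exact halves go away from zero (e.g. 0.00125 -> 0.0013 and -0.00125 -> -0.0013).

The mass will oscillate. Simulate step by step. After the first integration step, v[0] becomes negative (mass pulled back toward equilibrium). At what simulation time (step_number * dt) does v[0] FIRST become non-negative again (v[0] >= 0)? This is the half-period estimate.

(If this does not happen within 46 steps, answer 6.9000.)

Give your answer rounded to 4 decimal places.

Step 0: x=[11.7000] v=[0.0000]
Step 1: x=[11.5605] v=[-0.9300]
Step 2: x=[11.2878] v=[-1.8182]
Step 3: x=[10.8941] v=[-2.6245]
Step 4: x=[10.3972] v=[-3.3127]
Step 5: x=[9.8194] v=[-3.8519]
Step 6: x=[9.1867] v=[-4.2177]
Step 7: x=[8.5276] v=[-4.3937]
Step 8: x=[7.8718] v=[-4.3720]
Step 9: x=[7.2488] v=[-4.1535]
Step 10: x=[6.6866] v=[-3.7481]
Step 11: x=[6.2105] v=[-3.1741]
Step 12: x=[5.8419] v=[-2.4573]
Step 13: x=[5.5974] v=[-1.6299]
Step 14: x=[5.4880] v=[-0.7291]
Step 15: x=[5.5187] v=[0.2045]
First v>=0 after going negative at step 15, time=2.2500

Answer: 2.2500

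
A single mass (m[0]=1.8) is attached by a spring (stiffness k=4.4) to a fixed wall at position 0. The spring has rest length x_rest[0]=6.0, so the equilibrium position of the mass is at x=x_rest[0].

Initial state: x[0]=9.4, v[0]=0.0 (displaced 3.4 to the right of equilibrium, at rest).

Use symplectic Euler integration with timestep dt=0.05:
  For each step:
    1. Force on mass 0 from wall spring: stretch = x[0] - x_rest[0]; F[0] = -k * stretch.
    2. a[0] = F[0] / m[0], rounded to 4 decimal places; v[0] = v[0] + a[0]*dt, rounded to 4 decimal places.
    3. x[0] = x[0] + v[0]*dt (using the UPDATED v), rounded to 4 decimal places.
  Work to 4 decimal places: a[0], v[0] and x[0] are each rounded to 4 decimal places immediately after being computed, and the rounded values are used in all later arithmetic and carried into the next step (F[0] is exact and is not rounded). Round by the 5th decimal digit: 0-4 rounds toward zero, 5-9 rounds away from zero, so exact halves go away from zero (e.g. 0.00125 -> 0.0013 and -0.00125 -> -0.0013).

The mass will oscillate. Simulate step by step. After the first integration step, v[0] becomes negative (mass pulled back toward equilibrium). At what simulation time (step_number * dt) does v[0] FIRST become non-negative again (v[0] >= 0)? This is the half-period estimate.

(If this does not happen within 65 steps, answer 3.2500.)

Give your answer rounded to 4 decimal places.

Step 0: x=[9.4000] v=[0.0000]
Step 1: x=[9.3792] v=[-0.4156]
Step 2: x=[9.3378] v=[-0.8286]
Step 3: x=[9.2760] v=[-1.2366]
Step 4: x=[9.1942] v=[-1.6370]
Step 5: x=[9.0928] v=[-2.0274]
Step 6: x=[8.9725] v=[-2.4054]
Step 7: x=[8.8341] v=[-2.7687]
Step 8: x=[8.6783] v=[-3.1151]
Step 9: x=[8.5062] v=[-3.4425]
Step 10: x=[8.3188] v=[-3.7488]
Step 11: x=[8.1172] v=[-4.0322]
Step 12: x=[7.9027] v=[-4.2910]
Step 13: x=[7.6765] v=[-4.5236]
Step 14: x=[7.4401] v=[-4.7285]
Step 15: x=[7.1949] v=[-4.9045]
Step 16: x=[6.9424] v=[-5.0505]
Step 17: x=[6.6841] v=[-5.1657]
Step 18: x=[6.4216] v=[-5.2493]
Step 19: x=[6.1566] v=[-5.3008]
Step 20: x=[5.8906] v=[-5.3199]
Step 21: x=[5.6253] v=[-5.3065]
Step 22: x=[5.3623] v=[-5.2607]
Step 23: x=[5.1032] v=[-5.1828]
Step 24: x=[4.8495] v=[-5.0732]
Step 25: x=[4.6029] v=[-4.9326]
Step 26: x=[4.3648] v=[-4.7618]
Step 27: x=[4.1367] v=[-4.5619]
Step 28: x=[3.9200] v=[-4.3342]
Step 29: x=[3.7160] v=[-4.0800]
Step 30: x=[3.5260] v=[-3.8008]
Step 31: x=[3.3511] v=[-3.4984]
Step 32: x=[3.1924] v=[-3.1746]
Step 33: x=[3.0508] v=[-2.8315]
Step 34: x=[2.9273] v=[-2.4710]
Step 35: x=[2.8225] v=[-2.0955]
Step 36: x=[2.7371] v=[-1.7071]
Step 37: x=[2.6717] v=[-1.3083]
Step 38: x=[2.6266] v=[-0.9015]
Step 39: x=[2.6021] v=[-0.4892]
Step 40: x=[2.5984] v=[-0.0739]
Step 41: x=[2.6155] v=[0.3419]
First v>=0 after going negative at step 41, time=2.0500

Answer: 2.0500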